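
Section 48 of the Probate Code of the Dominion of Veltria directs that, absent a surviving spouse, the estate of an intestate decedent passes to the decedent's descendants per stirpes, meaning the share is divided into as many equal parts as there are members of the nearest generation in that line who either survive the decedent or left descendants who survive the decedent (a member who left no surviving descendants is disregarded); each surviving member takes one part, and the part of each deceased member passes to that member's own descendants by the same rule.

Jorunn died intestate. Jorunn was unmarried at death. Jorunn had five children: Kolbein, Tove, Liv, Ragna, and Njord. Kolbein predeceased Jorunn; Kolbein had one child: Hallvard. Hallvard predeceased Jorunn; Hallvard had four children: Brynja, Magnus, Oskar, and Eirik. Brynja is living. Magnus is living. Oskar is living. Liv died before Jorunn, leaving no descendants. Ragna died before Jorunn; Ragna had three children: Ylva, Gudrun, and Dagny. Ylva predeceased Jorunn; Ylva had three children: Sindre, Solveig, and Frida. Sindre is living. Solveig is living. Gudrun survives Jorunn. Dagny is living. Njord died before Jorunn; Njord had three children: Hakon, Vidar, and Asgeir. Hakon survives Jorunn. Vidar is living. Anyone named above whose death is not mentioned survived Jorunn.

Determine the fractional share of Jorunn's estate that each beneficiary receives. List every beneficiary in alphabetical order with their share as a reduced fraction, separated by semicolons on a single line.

Asgeir 1/12; Brynja 1/16; Dagny 1/12; Eirik 1/16; Frida 1/36; Gudrun 1/12; Hakon 1/12; Magnus 1/16; Oskar 1/16; Sindre 1/36; Solveig 1/36; Tove 1/4; Vidar 1/12

There is no surviving spouse, so the entire estate passes to Jorunn's descendants per stirpes.
Liv left no surviving issue, so that branch lapses and is disregarded.
The estate is divided into 4 equal shares of 1/4 among Kolbein, Tove, Ragna, Njord.
Kolbein predeceased; the 1/4 allotted to Kolbein's branch passes to Kolbein's issue by representation.
Hallvard's line is the sole branch at this level, so the full 1/4 passes to Hallvard's issue by representation.
The 1/4 is divided into 4 equal shares of 1/16 among Brynja, Magnus, Oskar, Eirik.
Brynja is living and takes 1/16.
Magnus is living and takes 1/16.
Oskar is living and takes 1/16.
Eirik is living and takes 1/16.
Tove is living and takes 1/4.
Ragna predeceased; the 1/4 allotted to Ragna's branch passes to Ragna's issue by representation.
The 1/4 is divided into 3 equal shares of 1/12 among Ylva, Gudrun, Dagny.
Ylva predeceased; the 1/12 allotted to Ylva's branch passes to Ylva's issue by representation.
The 1/12 is divided into 3 equal shares of 1/36 among Sindre, Solveig, Frida.
Sindre is living and takes 1/36.
Solveig is living and takes 1/36.
Frida is living and takes 1/36.
Gudrun is living and takes 1/12.
Dagny is living and takes 1/12.
Njord predeceased; the 1/4 allotted to Njord's branch passes to Njord's issue by representation.
The 1/4 is divided into 3 equal shares of 1/12 among Hakon, Vidar, Asgeir.
Hakon is living and takes 1/12.
Vidar is living and takes 1/12.
Asgeir is living and takes 1/12.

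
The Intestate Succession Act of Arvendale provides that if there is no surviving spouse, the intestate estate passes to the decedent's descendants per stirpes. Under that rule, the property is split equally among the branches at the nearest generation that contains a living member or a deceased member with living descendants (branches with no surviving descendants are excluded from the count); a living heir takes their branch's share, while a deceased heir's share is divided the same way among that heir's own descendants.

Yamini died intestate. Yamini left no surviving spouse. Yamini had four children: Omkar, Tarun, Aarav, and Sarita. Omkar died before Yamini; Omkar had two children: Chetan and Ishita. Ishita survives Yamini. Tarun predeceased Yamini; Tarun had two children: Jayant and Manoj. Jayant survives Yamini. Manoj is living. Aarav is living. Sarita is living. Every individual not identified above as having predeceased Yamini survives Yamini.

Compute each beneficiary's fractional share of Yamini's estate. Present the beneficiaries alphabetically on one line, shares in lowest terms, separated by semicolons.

Aarav 1/4; Chetan 1/8; Ishita 1/8; Jayant 1/8; Manoj 1/8; Sarita 1/4

There is no surviving spouse, so the entire estate passes to Yamini's descendants per stirpes.
The estate is divided into 4 equal shares of 1/4 among Omkar, Tarun, Aarav, Sarita.
Omkar predeceased; the 1/4 allotted to Omkar's branch passes to Omkar's issue by representation.
The 1/4 is divided into 2 equal shares of 1/8 among Chetan, Ishita.
Chetan is living and takes 1/8.
Ishita is living and takes 1/8.
Tarun predeceased; the 1/4 allotted to Tarun's branch passes to Tarun's issue by representation.
The 1/4 is divided into 2 equal shares of 1/8 among Jayant, Manoj.
Jayant is living and takes 1/8.
Manoj is living and takes 1/8.
Aarav is living and takes 1/4.
Sarita is living and takes 1/4.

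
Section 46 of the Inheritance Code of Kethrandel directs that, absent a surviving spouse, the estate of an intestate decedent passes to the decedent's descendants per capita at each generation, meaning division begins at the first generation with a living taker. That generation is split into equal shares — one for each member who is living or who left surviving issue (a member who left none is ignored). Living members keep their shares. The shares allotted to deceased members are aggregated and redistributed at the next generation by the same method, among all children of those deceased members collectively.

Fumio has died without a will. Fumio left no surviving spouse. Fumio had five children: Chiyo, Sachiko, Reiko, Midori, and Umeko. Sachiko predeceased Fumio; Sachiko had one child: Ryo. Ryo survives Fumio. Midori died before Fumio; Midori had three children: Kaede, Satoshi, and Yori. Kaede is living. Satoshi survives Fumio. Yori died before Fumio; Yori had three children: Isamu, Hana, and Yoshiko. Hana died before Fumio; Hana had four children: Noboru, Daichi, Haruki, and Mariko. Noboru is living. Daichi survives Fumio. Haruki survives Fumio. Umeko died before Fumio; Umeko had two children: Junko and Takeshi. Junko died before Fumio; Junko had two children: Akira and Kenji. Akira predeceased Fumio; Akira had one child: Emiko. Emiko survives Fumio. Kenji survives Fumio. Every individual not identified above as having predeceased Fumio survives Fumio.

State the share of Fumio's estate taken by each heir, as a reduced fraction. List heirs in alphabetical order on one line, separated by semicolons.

Chiyo 1/5; Daichi 2/125; Emiko 2/125; Haruki 2/125; Isamu 1/25; Kaede 1/10; Kenji 1/25; Mariko 2/125; Noboru 2/125; Reiko 1/5; Ryo 1/10; Satoshi 1/10; Takeshi 1/10; Yoshiko 1/25

There is no surviving spouse, so the entire estate passes to Fumio's descendants per capita at each generation.
At generation 1 (Chiyo, Sachiko, Reiko, Midori, Umeko) there are 5 shares of (1)/5 = 1/5 each.
Living: Chiyo and Reiko — each takes 1/5.
Deceased: Sachiko, Midori, and Umeko. Their combined 3/5 is pooled and carried to generation 2.
At generation 2 (Ryo, Kaede, Satoshi, Yori, Junko, Takeshi) there are 6 shares of (3/5)/6 = 1/10 each.
Living: Ryo, Kaede, Satoshi, and Takeshi — each takes 1/10.
Deceased: Yori and Junko. Their combined 1/5 is pooled and carried to generation 3.
At generation 3 (Isamu, Hana, Yoshiko, Akira, Kenji) there are 5 shares of (1/5)/5 = 1/25 each.
Living: Isamu, Yoshiko, and Kenji — each takes 1/25.
Deceased: Hana and Akira. Their combined 2/25 is pooled and carried to generation 4.
At generation 4 (Noboru, Daichi, Haruki, Mariko, Emiko) there are 5 shares of (2/25)/5 = 2/125 each.
Living: Noboru, Daichi, Haruki, Mariko, and Emiko — each takes 2/125.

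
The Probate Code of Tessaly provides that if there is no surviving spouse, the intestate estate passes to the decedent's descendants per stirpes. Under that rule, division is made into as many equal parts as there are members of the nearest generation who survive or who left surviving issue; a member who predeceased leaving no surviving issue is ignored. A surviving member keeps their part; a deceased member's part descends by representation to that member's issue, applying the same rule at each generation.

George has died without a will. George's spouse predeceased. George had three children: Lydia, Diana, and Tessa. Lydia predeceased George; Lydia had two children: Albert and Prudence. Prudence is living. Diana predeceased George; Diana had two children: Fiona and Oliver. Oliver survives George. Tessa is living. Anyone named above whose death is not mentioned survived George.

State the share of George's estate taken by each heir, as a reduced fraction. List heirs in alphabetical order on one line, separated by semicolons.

Albert 1/6; Fiona 1/6; Oliver 1/6; Prudence 1/6; Tessa 1/3

There is no surviving spouse, so the entire estate passes to George's descendants per stirpes.
The estate is divided into 3 equal shares of 1/3 among Lydia, Diana, Tessa.
Lydia predeceased; the 1/3 allotted to Lydia's branch passes to Lydia's issue by representation.
The 1/3 is divided into 2 equal shares of 1/6 among Albert, Prudence.
Albert is living and takes 1/6.
Prudence is living and takes 1/6.
Diana predeceased; the 1/3 allotted to Diana's branch passes to Diana's issue by representation.
The 1/3 is divided into 2 equal shares of 1/6 among Fiona, Oliver.
Fiona is living and takes 1/6.
Oliver is living and takes 1/6.
Tessa is living and takes 1/3.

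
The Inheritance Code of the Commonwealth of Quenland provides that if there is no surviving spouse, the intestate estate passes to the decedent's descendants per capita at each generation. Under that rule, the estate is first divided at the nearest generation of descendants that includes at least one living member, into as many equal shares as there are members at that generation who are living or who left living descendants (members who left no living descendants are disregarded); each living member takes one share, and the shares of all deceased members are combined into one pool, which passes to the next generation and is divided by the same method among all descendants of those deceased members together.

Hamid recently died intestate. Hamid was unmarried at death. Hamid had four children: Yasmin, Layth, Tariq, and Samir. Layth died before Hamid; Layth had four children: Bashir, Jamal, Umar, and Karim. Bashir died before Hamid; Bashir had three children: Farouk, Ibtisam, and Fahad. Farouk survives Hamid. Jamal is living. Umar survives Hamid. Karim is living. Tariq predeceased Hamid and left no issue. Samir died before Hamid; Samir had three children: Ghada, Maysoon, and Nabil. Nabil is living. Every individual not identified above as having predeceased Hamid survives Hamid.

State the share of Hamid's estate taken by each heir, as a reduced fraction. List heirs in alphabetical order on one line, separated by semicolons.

Fahad 2/63; Farouk 2/63; Ghada 2/21; Ibtisam 2/63; Jamal 2/21; Karim 2/21; Maysoon 2/21; Nabil 2/21; Umar 2/21; Yasmin 1/3

There is no surviving spouse, so the entire estate passes to Hamid's descendants per capita at each generation.
At generation 1 (Yasmin, Layth, Samir) there are 3 shares of (1)/3 = 1/3 each.
Living: Yasmin — each takes 1/3.
Deceased: Layth and Samir. Their combined 2/3 is pooled and carried to generation 2.
At generation 2 (Bashir, Jamal, Umar, Karim, Ghada, Maysoon, Nabil) there are 7 shares of (2/3)/7 = 2/21 each.
Living: Jamal, Umar, Karim, Ghada, Maysoon, and Nabil — each takes 2/21.
Deceased: Bashir. That 2/21 share is carried to generation 3.
At generation 3 (Farouk, Ibtisam, Fahad) there are 3 shares of (2/21)/3 = 2/63 each.
Living: Farouk, Ibtisam, and Fahad — each takes 2/63.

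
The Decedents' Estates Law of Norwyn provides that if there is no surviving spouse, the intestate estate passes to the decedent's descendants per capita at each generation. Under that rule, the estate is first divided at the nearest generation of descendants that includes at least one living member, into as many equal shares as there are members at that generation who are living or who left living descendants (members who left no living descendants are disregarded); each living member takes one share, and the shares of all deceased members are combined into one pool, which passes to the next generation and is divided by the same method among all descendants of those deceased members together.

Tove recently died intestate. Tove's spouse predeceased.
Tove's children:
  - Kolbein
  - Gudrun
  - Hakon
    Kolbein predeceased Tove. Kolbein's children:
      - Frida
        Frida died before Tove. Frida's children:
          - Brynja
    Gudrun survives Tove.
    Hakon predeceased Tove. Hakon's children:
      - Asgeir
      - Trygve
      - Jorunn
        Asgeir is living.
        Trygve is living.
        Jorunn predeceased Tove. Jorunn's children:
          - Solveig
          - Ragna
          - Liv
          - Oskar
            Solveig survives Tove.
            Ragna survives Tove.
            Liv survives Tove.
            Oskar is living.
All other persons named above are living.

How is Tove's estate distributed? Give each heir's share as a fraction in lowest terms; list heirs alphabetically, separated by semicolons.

Asgeir 1/6; Brynja 1/15; Gudrun 1/3; Liv 1/15; Oskar 1/15; Ragna 1/15; Solveig 1/15; Trygve 1/6

There is no surviving spouse, so the entire estate passes to Tove's descendants per capita at each generation.
At generation 1 (Kolbein, Gudrun, Hakon) there are 3 shares of (1)/3 = 1/3 each.
Living: Gudrun — each takes 1/3.
Deceased: Kolbein and Hakon. Their combined 2/3 is pooled and carried to generation 2.
At generation 2 (Frida, Asgeir, Trygve, Jorunn) there are 4 shares of (2/3)/4 = 1/6 each.
Living: Asgeir and Trygve — each takes 1/6.
Deceased: Frida and Jorunn. Their combined 1/3 is pooled and carried to generation 3.
At generation 3 (Brynja, Solveig, Ragna, Liv, Oskar) there are 5 shares of (1/3)/5 = 1/15 each.
Living: Brynja, Solveig, Ragna, Liv, and Oskar — each takes 1/15.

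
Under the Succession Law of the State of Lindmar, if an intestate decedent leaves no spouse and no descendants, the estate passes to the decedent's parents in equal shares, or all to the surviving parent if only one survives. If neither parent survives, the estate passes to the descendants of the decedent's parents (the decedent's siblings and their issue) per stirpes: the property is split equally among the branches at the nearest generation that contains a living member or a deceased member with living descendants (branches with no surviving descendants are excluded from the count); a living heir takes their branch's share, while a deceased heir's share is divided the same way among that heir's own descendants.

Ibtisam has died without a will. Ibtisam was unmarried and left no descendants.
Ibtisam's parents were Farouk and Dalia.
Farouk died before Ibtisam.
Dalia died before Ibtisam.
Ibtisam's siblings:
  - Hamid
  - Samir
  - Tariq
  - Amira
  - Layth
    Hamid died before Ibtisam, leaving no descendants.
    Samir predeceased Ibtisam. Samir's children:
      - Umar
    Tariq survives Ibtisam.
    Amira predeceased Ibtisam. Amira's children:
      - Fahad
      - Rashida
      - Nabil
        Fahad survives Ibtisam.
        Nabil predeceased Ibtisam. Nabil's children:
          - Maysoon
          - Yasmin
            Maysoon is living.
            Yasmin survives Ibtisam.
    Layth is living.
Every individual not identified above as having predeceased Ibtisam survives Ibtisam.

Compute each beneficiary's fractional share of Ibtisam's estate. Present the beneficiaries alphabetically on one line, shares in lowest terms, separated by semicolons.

Neither parent survives and there are no descendants, so the estate passes to Ibtisam's siblings and their issue per stirpes.
Hamid left no surviving issue, so that branch lapses and is disregarded.
The estate is divided into 4 equal shares of 1/4 among Samir, Tariq, Amira, Layth.
Samir predeceased; the 1/4 allotted to Samir's branch passes to Samir's issue by representation.
Umar is the sole taker at this level and receives the full 1/4.
Tariq is living and takes 1/4.
Amira predeceased; the 1/4 allotted to Amira's branch passes to Amira's issue by representation.
The 1/4 is divided into 3 equal shares of 1/12 among Fahad, Rashida, Nabil.
Fahad is living and takes 1/12.
Rashida is living and takes 1/12.
Nabil predeceased; the 1/12 allotted to Nabil's branch passes to Nabil's issue by representation.
The 1/12 is divided into 2 equal shares of 1/24 among Maysoon, Yasmin.
Maysoon is living and takes 1/24.
Yasmin is living and takes 1/24.
Layth is living and takes 1/4.

Fahad 1/12; Layth 1/4; Maysoon 1/24; Rashida 1/12; Tariq 1/4; Umar 1/4; Yasmin 1/24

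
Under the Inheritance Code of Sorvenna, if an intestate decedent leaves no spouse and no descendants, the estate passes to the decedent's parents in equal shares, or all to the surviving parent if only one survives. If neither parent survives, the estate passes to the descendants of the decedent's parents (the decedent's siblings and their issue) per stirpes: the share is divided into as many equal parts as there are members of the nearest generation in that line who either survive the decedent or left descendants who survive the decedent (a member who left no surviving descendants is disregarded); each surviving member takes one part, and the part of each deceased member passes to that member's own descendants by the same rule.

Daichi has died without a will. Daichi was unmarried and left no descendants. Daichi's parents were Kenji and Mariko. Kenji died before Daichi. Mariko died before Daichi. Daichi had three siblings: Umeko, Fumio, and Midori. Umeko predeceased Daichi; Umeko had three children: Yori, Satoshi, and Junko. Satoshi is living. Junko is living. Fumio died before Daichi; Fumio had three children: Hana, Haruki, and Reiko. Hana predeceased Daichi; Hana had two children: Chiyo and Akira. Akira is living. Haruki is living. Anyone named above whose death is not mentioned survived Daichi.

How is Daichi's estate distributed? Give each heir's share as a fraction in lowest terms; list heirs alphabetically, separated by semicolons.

Neither parent survives and there are no descendants, so the estate passes to Daichi's siblings and their issue per stirpes.
The estate is divided into 3 equal shares of 1/3 among Umeko, Fumio, Midori.
Umeko predeceased; the 1/3 allotted to Umeko's branch passes to Umeko's issue by representation.
The 1/3 is divided into 3 equal shares of 1/9 among Yori, Satoshi, Junko.
Yori is living and takes 1/9.
Satoshi is living and takes 1/9.
Junko is living and takes 1/9.
Fumio predeceased; the 1/3 allotted to Fumio's branch passes to Fumio's issue by representation.
The 1/3 is divided into 3 equal shares of 1/9 among Hana, Haruki, Reiko.
Hana predeceased; the 1/9 allotted to Hana's branch passes to Hana's issue by representation.
The 1/9 is divided into 2 equal shares of 1/18 among Chiyo, Akira.
Chiyo is living and takes 1/18.
Akira is living and takes 1/18.
Haruki is living and takes 1/9.
Reiko is living and takes 1/9.
Midori is living and takes 1/3.

Akira 1/18; Chiyo 1/18; Haruki 1/9; Junko 1/9; Midori 1/3; Reiko 1/9; Satoshi 1/9; Yori 1/9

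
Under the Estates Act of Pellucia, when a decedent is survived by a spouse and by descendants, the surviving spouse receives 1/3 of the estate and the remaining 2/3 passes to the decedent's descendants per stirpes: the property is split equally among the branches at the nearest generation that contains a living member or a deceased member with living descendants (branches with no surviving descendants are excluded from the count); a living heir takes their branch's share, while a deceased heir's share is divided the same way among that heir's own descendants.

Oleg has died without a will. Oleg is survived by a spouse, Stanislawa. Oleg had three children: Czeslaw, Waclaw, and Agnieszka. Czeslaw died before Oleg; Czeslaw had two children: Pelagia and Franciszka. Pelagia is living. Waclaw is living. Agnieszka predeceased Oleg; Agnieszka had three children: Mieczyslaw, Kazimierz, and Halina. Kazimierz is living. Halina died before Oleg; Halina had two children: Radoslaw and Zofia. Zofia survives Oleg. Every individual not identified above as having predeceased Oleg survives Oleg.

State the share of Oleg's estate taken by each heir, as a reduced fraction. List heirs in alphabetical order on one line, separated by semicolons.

Franciszka 1/9; Kazimierz 2/27; Mieczyslaw 2/27; Pelagia 1/9; Radoslaw 1/27; Stanislawa 1/3; Waclaw 2/9; Zofia 1/27

Stanislawa, as surviving spouse, takes 1/3.
The remaining 2/3 passes to Oleg's descendants per stirpes.
The 2/3 is divided into 3 equal shares of 2/9 among Czeslaw, Waclaw, Agnieszka.
Czeslaw predeceased; the 2/9 allotted to Czeslaw's branch passes to Czeslaw's issue by representation.
The 2/9 is divided into 2 equal shares of 1/9 among Pelagia, Franciszka.
Pelagia is living and takes 1/9.
Franciszka is living and takes 1/9.
Waclaw is living and takes 2/9.
Agnieszka predeceased; the 2/9 allotted to Agnieszka's branch passes to Agnieszka's issue by representation.
The 2/9 is divided into 3 equal shares of 2/27 among Mieczyslaw, Kazimierz, Halina.
Mieczyslaw is living and takes 2/27.
Kazimierz is living and takes 2/27.
Halina predeceased; the 2/27 allotted to Halina's branch passes to Halina's issue by representation.
The 2/27 is divided into 2 equal shares of 1/27 among Radoslaw, Zofia.
Radoslaw is living and takes 1/27.
Zofia is living and takes 1/27.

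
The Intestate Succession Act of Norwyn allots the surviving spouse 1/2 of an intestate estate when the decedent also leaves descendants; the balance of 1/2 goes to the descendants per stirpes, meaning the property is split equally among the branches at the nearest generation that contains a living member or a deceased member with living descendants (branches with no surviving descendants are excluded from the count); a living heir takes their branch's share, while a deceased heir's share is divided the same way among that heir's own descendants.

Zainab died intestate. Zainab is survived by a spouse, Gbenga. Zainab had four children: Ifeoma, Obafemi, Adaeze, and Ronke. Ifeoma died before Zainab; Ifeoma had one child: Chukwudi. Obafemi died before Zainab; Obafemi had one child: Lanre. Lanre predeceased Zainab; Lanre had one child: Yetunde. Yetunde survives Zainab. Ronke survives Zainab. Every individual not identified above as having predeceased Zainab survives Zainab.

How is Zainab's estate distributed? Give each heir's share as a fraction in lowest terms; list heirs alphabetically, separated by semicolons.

Gbenga, as surviving spouse, takes 1/2.
The remaining 1/2 passes to Zainab's descendants per stirpes.
The 1/2 is divided into 4 equal shares of 1/8 among Ifeoma, Obafemi, Adaeze, Ronke.
Ifeoma predeceased; the 1/8 allotted to Ifeoma's branch passes to Ifeoma's issue by representation.
Chukwudi is the sole taker at this level and receives the full 1/8.
Obafemi predeceased; the 1/8 allotted to Obafemi's branch passes to Obafemi's issue by representation.
Lanre's line is the sole branch at this level, so the full 1/8 passes to Lanre's issue by representation.
Yetunde is the sole taker at this level and receives the full 1/8.
Adaeze is living and takes 1/8.
Ronke is living and takes 1/8.

Adaeze 1/8; Chukwudi 1/8; Gbenga 1/2; Ronke 1/8; Yetunde 1/8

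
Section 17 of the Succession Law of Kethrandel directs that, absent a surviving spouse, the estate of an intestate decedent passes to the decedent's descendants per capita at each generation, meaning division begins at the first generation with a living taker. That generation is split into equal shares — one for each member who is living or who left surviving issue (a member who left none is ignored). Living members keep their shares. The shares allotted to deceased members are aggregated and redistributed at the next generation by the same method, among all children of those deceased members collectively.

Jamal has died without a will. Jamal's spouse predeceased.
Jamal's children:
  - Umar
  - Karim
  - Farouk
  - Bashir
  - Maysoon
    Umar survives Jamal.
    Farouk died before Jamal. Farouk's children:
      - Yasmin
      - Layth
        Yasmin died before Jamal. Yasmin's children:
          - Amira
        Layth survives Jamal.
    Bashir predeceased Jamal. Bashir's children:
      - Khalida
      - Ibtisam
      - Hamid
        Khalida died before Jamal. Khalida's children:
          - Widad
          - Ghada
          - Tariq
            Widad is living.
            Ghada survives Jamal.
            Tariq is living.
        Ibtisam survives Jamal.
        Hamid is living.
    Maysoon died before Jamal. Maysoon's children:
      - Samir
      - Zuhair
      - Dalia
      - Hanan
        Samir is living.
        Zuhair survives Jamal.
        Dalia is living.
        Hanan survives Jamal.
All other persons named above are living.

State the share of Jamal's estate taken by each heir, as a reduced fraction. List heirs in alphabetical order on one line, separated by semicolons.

Amira 1/30; Dalia 1/15; Ghada 1/30; Hamid 1/15; Hanan 1/15; Ibtisam 1/15; Karim 1/5; Layth 1/15; Samir 1/15; Tariq 1/30; Umar 1/5; Widad 1/30; Zuhair 1/15

There is no surviving spouse, so the entire estate passes to Jamal's descendants per capita at each generation.
At generation 1 (Umar, Karim, Farouk, Bashir, Maysoon) there are 5 shares of (1)/5 = 1/5 each.
Living: Umar and Karim — each takes 1/5.
Deceased: Farouk, Bashir, and Maysoon. Their combined 3/5 is pooled and carried to generation 2.
At generation 2 (Yasmin, Layth, Khalida, Ibtisam, Hamid, Samir, Zuhair, Dalia, Hanan) there are 9 shares of (3/5)/9 = 1/15 each.
Living: Layth, Ibtisam, Hamid, Samir, Zuhair, Dalia, and Hanan — each takes 1/15.
Deceased: Yasmin and Khalida. Their combined 2/15 is pooled and carried to generation 3.
At generation 3 (Amira, Widad, Ghada, Tariq) there are 4 shares of (2/15)/4 = 1/30 each.
Living: Amira, Widad, Ghada, and Tariq — each takes 1/30.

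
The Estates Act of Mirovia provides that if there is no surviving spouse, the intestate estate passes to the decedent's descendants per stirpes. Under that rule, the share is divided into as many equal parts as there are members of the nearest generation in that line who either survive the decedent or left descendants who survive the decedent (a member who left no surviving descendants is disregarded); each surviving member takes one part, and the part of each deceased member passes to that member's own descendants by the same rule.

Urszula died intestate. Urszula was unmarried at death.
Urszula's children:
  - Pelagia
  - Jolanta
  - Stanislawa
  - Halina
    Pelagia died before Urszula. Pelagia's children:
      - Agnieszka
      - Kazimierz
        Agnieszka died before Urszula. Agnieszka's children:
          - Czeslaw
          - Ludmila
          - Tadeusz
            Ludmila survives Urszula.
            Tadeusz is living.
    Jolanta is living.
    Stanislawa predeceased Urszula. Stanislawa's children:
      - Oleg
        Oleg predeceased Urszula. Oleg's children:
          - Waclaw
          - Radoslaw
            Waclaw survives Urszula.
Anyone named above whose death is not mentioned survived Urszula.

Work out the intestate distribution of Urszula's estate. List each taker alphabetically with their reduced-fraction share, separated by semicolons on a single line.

There is no surviving spouse, so the entire estate passes to Urszula's descendants per stirpes.
The estate is divided into 4 equal shares of 1/4 among Pelagia, Jolanta, Stanislawa, Halina.
Pelagia predeceased; the 1/4 allotted to Pelagia's branch passes to Pelagia's issue by representation.
The 1/4 is divided into 2 equal shares of 1/8 among Agnieszka, Kazimierz.
Agnieszka predeceased; the 1/8 allotted to Agnieszka's branch passes to Agnieszka's issue by representation.
The 1/8 is divided into 3 equal shares of 1/24 among Czeslaw, Ludmila, Tadeusz.
Czeslaw is living and takes 1/24.
Ludmila is living and takes 1/24.
Tadeusz is living and takes 1/24.
Kazimierz is living and takes 1/8.
Jolanta is living and takes 1/4.
Stanislawa predeceased; the 1/4 allotted to Stanislawa's branch passes to Stanislawa's issue by representation.
Oleg's line is the sole branch at this level, so the full 1/4 passes to Oleg's issue by representation.
The 1/4 is divided into 2 equal shares of 1/8 among Waclaw, Radoslaw.
Waclaw is living and takes 1/8.
Radoslaw is living and takes 1/8.
Halina is living and takes 1/4.

Czeslaw 1/24; Halina 1/4; Jolanta 1/4; Kazimierz 1/8; Ludmila 1/24; Radoslaw 1/8; Tadeusz 1/24; Waclaw 1/8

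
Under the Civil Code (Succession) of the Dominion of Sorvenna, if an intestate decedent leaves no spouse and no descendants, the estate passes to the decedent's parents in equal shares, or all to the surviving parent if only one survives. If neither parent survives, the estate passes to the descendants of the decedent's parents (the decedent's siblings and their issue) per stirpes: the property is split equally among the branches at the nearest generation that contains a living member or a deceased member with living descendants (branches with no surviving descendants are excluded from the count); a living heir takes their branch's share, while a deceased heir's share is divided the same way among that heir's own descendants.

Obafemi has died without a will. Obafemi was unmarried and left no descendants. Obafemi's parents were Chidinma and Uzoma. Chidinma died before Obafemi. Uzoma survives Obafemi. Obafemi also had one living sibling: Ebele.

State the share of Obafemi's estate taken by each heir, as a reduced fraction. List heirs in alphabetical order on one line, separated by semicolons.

Uzoma 1

Only one parent, Uzoma, survives, so Uzoma takes the entire estate. The siblings take nothing because a surviving parent has priority.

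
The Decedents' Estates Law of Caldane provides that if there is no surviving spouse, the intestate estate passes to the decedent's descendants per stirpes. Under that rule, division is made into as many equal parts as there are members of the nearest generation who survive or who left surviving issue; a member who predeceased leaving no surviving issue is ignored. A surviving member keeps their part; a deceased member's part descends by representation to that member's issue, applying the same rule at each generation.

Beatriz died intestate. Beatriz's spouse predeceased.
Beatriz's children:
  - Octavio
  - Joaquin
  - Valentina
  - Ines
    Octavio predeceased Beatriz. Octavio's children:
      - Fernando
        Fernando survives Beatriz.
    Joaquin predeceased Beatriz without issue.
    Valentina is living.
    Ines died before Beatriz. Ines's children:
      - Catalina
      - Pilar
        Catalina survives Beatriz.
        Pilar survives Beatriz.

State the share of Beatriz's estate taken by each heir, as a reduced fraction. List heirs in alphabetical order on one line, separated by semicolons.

There is no surviving spouse, so the entire estate passes to Beatriz's descendants per stirpes.
Joaquin left no surviving issue, so that branch lapses and is disregarded.
The estate is divided into 3 equal shares of 1/3 among Octavio, Valentina, Ines.
Octavio predeceased; the 1/3 allotted to Octavio's branch passes to Octavio's issue by representation.
Fernando is the sole taker at this level and receives the full 1/3.
Valentina is living and takes 1/3.
Ines predeceased; the 1/3 allotted to Ines's branch passes to Ines's issue by representation.
The 1/3 is divided into 2 equal shares of 1/6 among Catalina, Pilar.
Catalina is living and takes 1/6.
Pilar is living and takes 1/6.

Catalina 1/6; Fernando 1/3; Pilar 1/6; Valentina 1/3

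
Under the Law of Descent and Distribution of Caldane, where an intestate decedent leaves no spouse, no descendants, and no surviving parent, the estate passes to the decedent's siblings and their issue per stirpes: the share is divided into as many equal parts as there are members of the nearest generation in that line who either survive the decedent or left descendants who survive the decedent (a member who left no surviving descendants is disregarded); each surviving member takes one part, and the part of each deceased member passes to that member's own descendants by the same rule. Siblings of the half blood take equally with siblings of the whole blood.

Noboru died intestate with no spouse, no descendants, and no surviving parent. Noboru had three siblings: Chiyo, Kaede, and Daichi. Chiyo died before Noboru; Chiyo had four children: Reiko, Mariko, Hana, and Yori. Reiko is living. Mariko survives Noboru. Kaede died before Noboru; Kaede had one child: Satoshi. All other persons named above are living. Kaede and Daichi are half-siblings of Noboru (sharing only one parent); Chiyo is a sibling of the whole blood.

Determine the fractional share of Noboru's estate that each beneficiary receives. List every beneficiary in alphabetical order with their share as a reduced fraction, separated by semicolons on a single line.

Daichi 1/3; Hana 1/12; Mariko 1/12; Reiko 1/12; Satoshi 1/3; Yori 1/12

No spouse, descendants, or parent survives, so the estate passes to Noboru's siblings per stirpes.
Half-blood and whole-blood siblings take equally under the stated rule.
The estate is divided into 3 equal shares of 1/3 among Chiyo, Kaede, Daichi.
Chiyo predeceased; the 1/3 allotted to Chiyo's branch passes to Chiyo's issue by representation.
The 1/3 is divided into 4 equal shares of 1/12 among Reiko, Mariko, Hana, Yori.
Reiko is living and takes 1/12.
Mariko is living and takes 1/12.
Hana is living and takes 1/12.
Yori is living and takes 1/12.
Kaede predeceased; the 1/3 allotted to Kaede's branch passes to Kaede's issue by representation.
Satoshi is the sole taker at this level and receives the full 1/3.
Daichi is living and takes 1/3.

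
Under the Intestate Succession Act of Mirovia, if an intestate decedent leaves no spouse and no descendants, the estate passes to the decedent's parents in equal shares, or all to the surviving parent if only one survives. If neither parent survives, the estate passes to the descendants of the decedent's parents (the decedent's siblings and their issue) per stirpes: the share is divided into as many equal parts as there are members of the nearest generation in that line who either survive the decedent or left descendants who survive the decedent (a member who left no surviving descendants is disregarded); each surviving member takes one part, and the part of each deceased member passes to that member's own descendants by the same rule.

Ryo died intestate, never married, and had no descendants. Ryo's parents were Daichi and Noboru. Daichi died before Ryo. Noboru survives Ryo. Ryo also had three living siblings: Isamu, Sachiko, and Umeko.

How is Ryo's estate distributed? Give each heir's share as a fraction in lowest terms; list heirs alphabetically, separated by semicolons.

Noboru 1

Only one parent, Noboru, survives, so Noboru takes the entire estate. The siblings take nothing because a surviving parent has priority.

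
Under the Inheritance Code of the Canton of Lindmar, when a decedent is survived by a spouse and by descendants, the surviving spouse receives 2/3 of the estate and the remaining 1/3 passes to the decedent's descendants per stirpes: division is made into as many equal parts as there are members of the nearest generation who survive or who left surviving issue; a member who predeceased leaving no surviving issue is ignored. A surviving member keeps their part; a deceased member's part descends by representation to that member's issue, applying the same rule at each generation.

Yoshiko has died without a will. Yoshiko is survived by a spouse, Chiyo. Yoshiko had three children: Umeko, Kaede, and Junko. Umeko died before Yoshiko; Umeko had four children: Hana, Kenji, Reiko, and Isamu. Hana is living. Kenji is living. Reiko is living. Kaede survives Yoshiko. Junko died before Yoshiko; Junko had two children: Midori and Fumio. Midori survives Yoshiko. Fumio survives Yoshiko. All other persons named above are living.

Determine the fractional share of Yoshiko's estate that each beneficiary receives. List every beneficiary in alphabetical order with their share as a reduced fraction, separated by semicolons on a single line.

Chiyo 2/3; Fumio 1/18; Hana 1/36; Isamu 1/36; Kaede 1/9; Kenji 1/36; Midori 1/18; Reiko 1/36

Chiyo, as surviving spouse, takes 2/3.
The remaining 1/3 passes to Yoshiko's descendants per stirpes.
The 1/3 is divided into 3 equal shares of 1/9 among Umeko, Kaede, Junko.
Umeko predeceased; the 1/9 allotted to Umeko's branch passes to Umeko's issue by representation.
The 1/9 is divided into 4 equal shares of 1/36 among Hana, Kenji, Reiko, Isamu.
Hana is living and takes 1/36.
Kenji is living and takes 1/36.
Reiko is living and takes 1/36.
Isamu is living and takes 1/36.
Kaede is living and takes 1/9.
Junko predeceased; the 1/9 allotted to Junko's branch passes to Junko's issue by representation.
The 1/9 is divided into 2 equal shares of 1/18 among Midori, Fumio.
Midori is living and takes 1/18.
Fumio is living and takes 1/18.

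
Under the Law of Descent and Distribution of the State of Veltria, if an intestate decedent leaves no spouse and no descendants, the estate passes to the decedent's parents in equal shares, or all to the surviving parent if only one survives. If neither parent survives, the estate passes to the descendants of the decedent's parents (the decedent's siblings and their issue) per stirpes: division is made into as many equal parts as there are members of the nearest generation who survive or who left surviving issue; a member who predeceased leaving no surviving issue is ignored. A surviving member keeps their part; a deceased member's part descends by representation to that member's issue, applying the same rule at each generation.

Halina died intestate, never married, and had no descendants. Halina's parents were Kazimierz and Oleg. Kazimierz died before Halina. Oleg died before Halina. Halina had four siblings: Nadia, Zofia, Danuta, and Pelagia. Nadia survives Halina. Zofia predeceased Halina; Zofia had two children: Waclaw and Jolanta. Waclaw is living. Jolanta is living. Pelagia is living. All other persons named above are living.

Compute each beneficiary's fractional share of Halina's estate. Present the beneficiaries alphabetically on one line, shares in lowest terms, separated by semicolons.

Neither parent survives and there are no descendants, so the estate passes to Halina's siblings and their issue per stirpes.
The estate is divided into 4 equal shares of 1/4 among Nadia, Zofia, Danuta, Pelagia.
Nadia is living and takes 1/4.
Zofia predeceased; the 1/4 allotted to Zofia's branch passes to Zofia's issue by representation.
The 1/4 is divided into 2 equal shares of 1/8 among Waclaw, Jolanta.
Waclaw is living and takes 1/8.
Jolanta is living and takes 1/8.
Danuta is living and takes 1/4.
Pelagia is living and takes 1/4.

Danuta 1/4; Jolanta 1/8; Nadia 1/4; Pelagia 1/4; Waclaw 1/8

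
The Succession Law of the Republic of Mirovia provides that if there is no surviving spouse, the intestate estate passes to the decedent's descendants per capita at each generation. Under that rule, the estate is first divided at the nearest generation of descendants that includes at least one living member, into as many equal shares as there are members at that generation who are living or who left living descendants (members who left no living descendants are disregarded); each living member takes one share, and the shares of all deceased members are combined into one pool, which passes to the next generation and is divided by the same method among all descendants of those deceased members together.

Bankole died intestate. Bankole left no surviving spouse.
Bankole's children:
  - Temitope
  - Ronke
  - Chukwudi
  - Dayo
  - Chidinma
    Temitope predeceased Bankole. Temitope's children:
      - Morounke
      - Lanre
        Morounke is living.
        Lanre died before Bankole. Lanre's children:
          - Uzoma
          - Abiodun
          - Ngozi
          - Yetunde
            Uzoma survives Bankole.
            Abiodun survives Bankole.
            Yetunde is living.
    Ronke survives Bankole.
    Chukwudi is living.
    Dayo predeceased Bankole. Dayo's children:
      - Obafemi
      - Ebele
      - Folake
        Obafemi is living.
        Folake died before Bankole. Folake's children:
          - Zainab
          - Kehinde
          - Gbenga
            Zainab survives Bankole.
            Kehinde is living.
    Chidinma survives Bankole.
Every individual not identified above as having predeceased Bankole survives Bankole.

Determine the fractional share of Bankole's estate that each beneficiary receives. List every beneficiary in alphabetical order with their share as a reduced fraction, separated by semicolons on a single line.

Abiodun 4/175; Chidinma 1/5; Chukwudi 1/5; Ebele 2/25; Gbenga 4/175; Kehinde 4/175; Morounke 2/25; Ngozi 4/175; Obafemi 2/25; Ronke 1/5; Uzoma 4/175; Yetunde 4/175; Zainab 4/175

There is no surviving spouse, so the entire estate passes to Bankole's descendants per capita at each generation.
At generation 1 (Temitope, Ronke, Chukwudi, Dayo, Chidinma) there are 5 shares of (1)/5 = 1/5 each.
Living: Ronke, Chukwudi, and Chidinma — each takes 1/5.
Deceased: Temitope and Dayo. Their combined 2/5 is pooled and carried to generation 2.
At generation 2 (Morounke, Lanre, Obafemi, Ebele, Folake) there are 5 shares of (2/5)/5 = 2/25 each.
Living: Morounke, Obafemi, and Ebele — each takes 2/25.
Deceased: Lanre and Folake. Their combined 4/25 is pooled and carried to generation 3.
At generation 3 (Uzoma, Abiodun, Ngozi, Yetunde, Zainab, Kehinde, Gbenga) there are 7 shares of (4/25)/7 = 4/175 each.
Living: Uzoma, Abiodun, Ngozi, Yetunde, Zainab, Kehinde, and Gbenga — each takes 4/175.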